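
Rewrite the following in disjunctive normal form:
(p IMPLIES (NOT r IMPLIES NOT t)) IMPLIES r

(p IMPLIES (NOT r IMPLIES NOT t)) IMPLIES r
= NOT (p IMPLIES (NOT r IMPLIES NOT t)) OR r   [eliminate IMPLIES]
= NOT (NOT p OR (NOT r IMPLIES NOT t)) OR r   [eliminate IMPLIES]
= NOT (NOT p OR NOT NOT r OR NOT t) OR r   [eliminate IMPLIES]
= (NOT NOT p AND NOT NOT NOT r AND NOT NOT t) OR r   [De Morgan]
= (p AND NOT NOT NOT r AND NOT NOT t) OR r   [double negation]
= (p AND NOT r AND NOT NOT t) OR r   [double negation]
= (p AND NOT r AND t) OR r   [double negation]

(p AND NOT r AND t) OR r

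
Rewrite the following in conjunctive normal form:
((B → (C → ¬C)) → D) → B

((B → (C → ¬C)) → D) → B
≡ ¬((B → (C → ¬C)) → D) ∨ B   [eliminate →]
≡ ¬(¬(B → (C → ¬C)) ∨ D) ∨ B   [eliminate →]
≡ ¬(¬(¬B ∨ (C → ¬C)) ∨ D) ∨ B   [eliminate →]
≡ ¬(¬(¬B ∨ ¬C ∨ ¬C) ∨ D) ∨ B   [eliminate →]
≡ (¬¬(¬B ∨ ¬C ∨ ¬C) ∧ ¬D) ∨ B   [De Morgan]
≡ ((¬B ∨ ¬C ∨ ¬C) ∧ ¬D) ∨ B   [double negation]
≡ (¬B ∨ ¬C ∨ ¬C ∨ B) ∧ (¬D ∨ B)   [distribute ∨ over ∧]
≡ ¬D ∨ B   [simplify]

¬D ∨ B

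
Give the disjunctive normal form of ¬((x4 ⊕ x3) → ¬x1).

(x4 ∧ ¬x3 ∧ x1) ∨ (¬x4 ∧ x3 ∧ x1)

¬((x4 ⊕ x3) → ¬x1)
≡ ¬(¬(x4 ⊕ x3) ∨ ¬x1)   (eliminate →)
≡ ¬(¬((x4 ∧ ¬x3) ∨ (¬x4 ∧ x3)) ∨ ¬x1)   (expand ⊕)
≡ ¬¬((x4 ∧ ¬x3) ∨ (¬x4 ∧ x3)) ∧ ¬¬x1   (De Morgan)
≡ ((x4 ∧ ¬x3) ∨ (¬x4 ∧ x3)) ∧ ¬¬x1   (double negation)
≡ ((x4 ∧ ¬x3) ∨ (¬x4 ∧ x3)) ∧ x1   (double negation)
≡ (x4 ∧ ¬x3 ∧ x1) ∨ (¬x4 ∧ x3 ∧ x1)   (distribute ∧ over ∨)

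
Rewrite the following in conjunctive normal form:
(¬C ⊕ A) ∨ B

(¬C ⊕ A) ∨ B
= (¬C ∨ A) ∧ ¬(¬C ∧ A) ∨ B   [expand ⊕]
= (¬C ∨ A) ∧ (¬¬C ∨ ¬A) ∨ B   [De Morgan]
= (¬C ∨ A) ∧ (C ∨ ¬A) ∨ B   [double negation]
= (¬C ∨ A ∨ B) ∧ (C ∨ ¬A ∨ B)   [distribute ∨ over ∧]

(¬C ∨ A ∨ B) ∧ (C ∨ ¬A ∨ B)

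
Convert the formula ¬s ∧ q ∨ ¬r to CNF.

(¬s ∨ ¬r) ∧ (q ∨ ¬r)

¬s ∧ q ∨ ¬r
⇔ (¬s ∨ ¬r) ∧ (q ∨ ¬r)   — distribute ∨ over ∧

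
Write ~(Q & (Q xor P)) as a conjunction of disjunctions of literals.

~Q | P

~(Q & (Q xor P))
≡ ~(Q & (Q | P) & ~(Q & P))   [expand xor]
≡ ~Q | ~(Q | P) | ~~(Q & P)   [De Morgan]
≡ ~Q | (~Q & ~P) | ~~(Q & P)   [De Morgan]
≡ ~Q | (~Q & ~P) | (Q & P)   [double negation]
≡ (~Q | ~Q | Q) & (~Q | ~Q | P) & (~Q | ~P | Q) & (~Q | ~P | P)   [distribute | over &]
≡ ~Q | P   [simplify]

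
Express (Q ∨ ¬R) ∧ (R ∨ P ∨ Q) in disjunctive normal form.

(Q ∨ ¬R) ∧ (R ∨ P ∨ Q)
≡ (Q ∧ R) ∨ (Q ∧ P) ∨ (Q ∧ Q) ∨ (¬R ∧ R) ∨ (¬R ∧ P) ∨ (¬R ∧ Q)   [distribute ∧ over ∨]
≡ Q ∨ (¬R ∧ P)   [simplify]

Q ∨ (¬R ∧ P)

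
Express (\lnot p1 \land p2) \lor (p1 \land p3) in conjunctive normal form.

(\lnot p1 \land p2) \lor (p1 \land p3)
= (\lnot p1 \lor p1) \land (\lnot p1 \lor p3) \land (p2 \lor p1) \land (p2 \lor p3)   — distribute \lor over \land
= (\lnot p1 \lor p3) \land (p2 \lor p1) \land (p2 \lor p3)   — simplify

(\lnot p1 \lor p3) \land (p2 \lor p1) \land (p2 \lor p3)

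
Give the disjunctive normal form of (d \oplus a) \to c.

(\lnot d \land \lnot a) \lor (a \land d) \lor c

(d \oplus a) \to c
⇔ \lnot (d \oplus a) \lor c
⇔ \lnot ((d \land \lnot a) \lor (\lnot d \land a)) \lor c
⇔ (\lnot (d \land \lnot a) \land \lnot (\lnot d \land a)) \lor c
⇔ ((\lnot d \lor \lnot \lnot a) \land \lnot (\lnot d \land a)) \lor c
⇔ ((\lnot d \lor a) \land \lnot (\lnot d \land a)) \lor c
⇔ ((\lnot d \lor a) \land (\lnot \lnot d \lor \lnot a)) \lor c
⇔ ((\lnot d \lor a) \land (d \lor \lnot a)) \lor c
⇔ (\lnot d \land d) \lor (\lnot d \land \lnot a) \lor (a \land d) \lor (a \land \lnot a) \lor c
⇔ (\lnot d \land \lnot a) \lor (a \land d) \lor c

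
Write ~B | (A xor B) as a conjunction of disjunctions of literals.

~B | (A xor B)
≡ ~B | ((A | B) & ~(A & B))   (expand xor)
≡ ~B | ((A | B) & (~A | ~B))   (De Morgan)
≡ (~B | A | B) & (~B | ~A | ~B)   (distribute | over &)
≡ ~B | ~A   (simplify)

~B | ~A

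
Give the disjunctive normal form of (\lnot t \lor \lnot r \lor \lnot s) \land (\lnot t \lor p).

(\lnot t \lor \lnot r \lor \lnot s) \land (\lnot t \lor p)
≡ (\lnot t \land \lnot t) \lor (\lnot t \land p) \lor (\lnot r \land \lnot t) \lor (\lnot r \land p) \lor (\lnot s \land \lnot t) \lor (\lnot s \land p)   [distribute \land over \lor]
≡ \lnot t \lor (\lnot r \land p) \lor (\lnot s \land p)   [simplify]

\lnot t \lor (\lnot r \land p) \lor (\lnot s \land p)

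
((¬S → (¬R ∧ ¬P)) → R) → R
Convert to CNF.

((¬S → (¬R ∧ ¬P)) → R) → R
≡ ¬((¬S → (¬R ∧ ¬P)) → R) ∨ R   [eliminate →]
≡ ¬(¬(¬S → (¬R ∧ ¬P)) ∨ R) ∨ R   [eliminate →]
≡ ¬(¬(¬¬S ∨ (¬R ∧ ¬P)) ∨ R) ∨ R   [eliminate →]
≡ (¬¬(¬¬S ∨ (¬R ∧ ¬P)) ∧ ¬R) ∨ R   [De Morgan]
≡ ((¬¬S ∨ (¬R ∧ ¬P)) ∧ ¬R) ∨ R   [double negation]
≡ ((S ∨ (¬R ∧ ¬P)) ∧ ¬R) ∨ R   [double negation]
≡ (S ∨ ¬R ∨ R) ∧ (S ∨ ¬P ∨ R) ∧ (¬R ∨ R)   [distribute ∨ over ∧]
≡ S ∨ ¬P ∨ R   [simplify]

S ∨ ¬P ∨ R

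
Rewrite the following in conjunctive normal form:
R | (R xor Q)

R | Q

R | (R xor Q)
⇔ R | ((R | Q) & ~(R & Q))   (expand xor)
⇔ R | ((R | Q) & (~R | ~Q))   (De Morgan)
⇔ (R | R | Q) & (R | ~R | ~Q)   (distribute | over &)
⇔ R | Q   (simplify)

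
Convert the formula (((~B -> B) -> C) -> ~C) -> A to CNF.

(((~B -> B) -> C) -> ~C) -> A
= ~(((~B -> B) -> C) -> ~C) | A   [eliminate ->]
= ~(~((~B -> B) -> C) | ~C) | A   [eliminate ->]
= ~(~(~(~B -> B) | C) | ~C) | A   [eliminate ->]
= ~(~(~(~~B | B) | C) | ~C) | A   [eliminate ->]
= (~~(~(~~B | B) | C) & ~~C) | A   [De Morgan]
= ((~(~~B | B) | C) & ~~C) | A   [double negation]
= (((~~~B & ~B) | C) & ~~C) | A   [De Morgan]
= (((~B & ~B) | C) & ~~C) | A   [double negation]
= (((~B & ~B) | C) & C) | A   [double negation]
= (~B | C | A) & (~B | C | A) & (C | A)   [distribute | over &]
= C | A   [simplify]

C | A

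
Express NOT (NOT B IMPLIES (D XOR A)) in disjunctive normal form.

NOT (NOT B IMPLIES (D XOR A))
≡ NOT (NOT NOT B OR (D XOR A))   [eliminate IMPLIES]
≡ NOT (NOT NOT B OR (D AND NOT A) OR (NOT D AND A))   [expand XOR]
≡ NOT NOT NOT B AND NOT (D AND NOT A) AND NOT (NOT D AND A)   [De Morgan]
≡ NOT B AND NOT (D AND NOT A) AND NOT (NOT D AND A)   [double negation]
≡ NOT B AND (NOT D OR NOT NOT A) AND NOT (NOT D AND A)   [De Morgan]
≡ NOT B AND (NOT D OR A) AND NOT (NOT D AND A)   [double negation]
≡ NOT B AND (NOT D OR A) AND (NOT NOT D OR NOT A)   [De Morgan]
≡ NOT B AND (NOT D OR A) AND (D OR NOT A)   [double negation]
≡ (NOT B AND NOT D AND D) OR (NOT B AND NOT D AND NOT A) OR (NOT B AND A AND D) OR (NOT B AND A AND NOT A)   [distribute AND over OR]
≡ (NOT B AND NOT D AND NOT A) OR (NOT B AND A AND D)   [simplify]

(NOT B AND NOT D AND NOT A) OR (NOT B AND A AND D)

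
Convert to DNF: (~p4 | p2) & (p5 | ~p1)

(~p4 & p5) | (~p4 & ~p1) | (p2 & p5) | (p2 & ~p1)

(~p4 | p2) & (p5 | ~p1)
= (~p4 & p5) | (~p4 & ~p1) | (p2 & p5) | (p2 & ~p1)   [distribute & over |]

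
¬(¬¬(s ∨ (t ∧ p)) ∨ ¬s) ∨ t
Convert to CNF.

(¬s ∨ t) ∧ (s ∨ t)

¬(¬¬(s ∨ (t ∧ p)) ∨ ¬s) ∨ t
≡ (¬¬¬(s ∨ (t ∧ p)) ∧ ¬¬s) ∨ t   [De Morgan]
≡ (¬(s ∨ (t ∧ p)) ∧ ¬¬s) ∨ t   [double negation]
≡ (¬s ∧ ¬(t ∧ p) ∧ ¬¬s) ∨ t   [De Morgan]
≡ (¬s ∧ (¬t ∨ ¬p) ∧ ¬¬s) ∨ t   [De Morgan]
≡ (¬s ∧ (¬t ∨ ¬p) ∧ s) ∨ t   [double negation]
≡ (¬s ∨ t) ∧ (¬t ∨ ¬p ∨ t) ∧ (s ∨ t)   [distribute ∨ over ∧]
≡ (¬s ∨ t) ∧ (s ∨ t)   [simplify]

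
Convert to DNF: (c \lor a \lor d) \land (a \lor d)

(c \lor a \lor d) \land (a \lor d)
= (c \land a) \lor (c \land d) \lor (a \land a) \lor (a \land d) \lor (d \land a) \lor (d \land d)
= a \lor d

a \lor d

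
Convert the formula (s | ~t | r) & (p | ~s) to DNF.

(s | ~t | r) & (p | ~s)
= (s & p) | (s & ~s) | (~t & p) | (~t & ~s) | (r & p) | (r & ~s)
= (s & p) | (~t & p) | (~t & ~s) | (r & p) | (r & ~s)

(s & p) | (~t & p) | (~t & ~s) | (r & p) | (r & ~s)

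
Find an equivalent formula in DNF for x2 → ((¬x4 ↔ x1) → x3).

x2 → ((¬x4 ↔ x1) → x3)
= ¬x2 ∨ ((¬x4 ↔ x1) → x3)   [eliminate →]
= ¬x2 ∨ ¬(¬x4 ↔ x1) ∨ x3   [eliminate →]
= ¬x2 ∨ ¬((¬x4 → x1) ∧ (x1 → ¬x4)) ∨ x3   [eliminate ↔]
= ¬x2 ∨ ¬((¬¬x4 ∨ x1) ∧ (x1 → ¬x4)) ∨ x3   [eliminate →]
= ¬x2 ∨ ¬((¬¬x4 ∨ x1) ∧ (¬x1 ∨ ¬x4)) ∨ x3   [eliminate →]
= ¬x2 ∨ ¬(¬¬x4 ∨ x1) ∨ ¬(¬x1 ∨ ¬x4) ∨ x3   [De Morgan]
= ¬x2 ∨ (¬¬¬x4 ∧ ¬x1) ∨ ¬(¬x1 ∨ ¬x4) ∨ x3   [De Morgan]
= ¬x2 ∨ (¬x4 ∧ ¬x1) ∨ ¬(¬x1 ∨ ¬x4) ∨ x3   [double negation]
= ¬x2 ∨ (¬x4 ∧ ¬x1) ∨ (¬¬x1 ∧ ¬¬x4) ∨ x3   [De Morgan]
= ¬x2 ∨ (¬x4 ∧ ¬x1) ∨ (x1 ∧ ¬¬x4) ∨ x3   [double negation]
= ¬x2 ∨ (¬x4 ∧ ¬x1) ∨ (x1 ∧ x4) ∨ x3   [double negation]

¬x2 ∨ (¬x4 ∧ ¬x1) ∨ (x1 ∧ x4) ∨ x3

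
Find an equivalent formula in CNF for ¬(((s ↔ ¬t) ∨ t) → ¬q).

(t ∨ s) ∧ q

¬(((s ↔ ¬t) ∨ t) → ¬q)
⇔ ¬(¬((s ↔ ¬t) ∨ t) ∨ ¬q)   — eliminate →
⇔ ¬(¬(((s → ¬t) ∧ (¬t → s)) ∨ t) ∨ ¬q)   — eliminate ↔
⇔ ¬(¬(((¬s ∨ ¬t) ∧ (¬t → s)) ∨ t) ∨ ¬q)   — eliminate →
⇔ ¬(¬(((¬s ∨ ¬t) ∧ (¬¬t ∨ s)) ∨ t) ∨ ¬q)   — eliminate →
⇔ ¬¬(((¬s ∨ ¬t) ∧ (¬¬t ∨ s)) ∨ t) ∧ ¬¬q   — De Morgan
⇔ (((¬s ∨ ¬t) ∧ (¬¬t ∨ s)) ∨ t) ∧ ¬¬q   — double negation
⇔ (((¬s ∨ ¬t) ∧ (t ∨ s)) ∨ t) ∧ ¬¬q   — double negation
⇔ (((¬s ∨ ¬t) ∧ (t ∨ s)) ∨ t) ∧ q   — double negation
⇔ (¬s ∨ ¬t ∨ t) ∧ (t ∨ s ∨ t) ∧ q   — distribute ∨ over ∧
⇔ (t ∨ s) ∧ q   — simplify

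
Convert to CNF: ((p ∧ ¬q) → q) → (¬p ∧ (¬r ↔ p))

((p ∧ ¬q) → q) → (¬p ∧ (¬r ↔ p))
≡ ¬((p ∧ ¬q) → q) ∨ (¬p ∧ (¬r ↔ p))   — eliminate →
≡ ¬(¬(p ∧ ¬q) ∨ q) ∨ (¬p ∧ (¬r ↔ p))   — eliminate →
≡ ¬(¬(p ∧ ¬q) ∨ q) ∨ (¬p ∧ (¬r → p) ∧ (p → ¬r))   — eliminate ↔
≡ ¬(¬(p ∧ ¬q) ∨ q) ∨ (¬p ∧ (¬¬r ∨ p) ∧ (p → ¬r))   — eliminate →
≡ ¬(¬(p ∧ ¬q) ∨ q) ∨ (¬p ∧ (¬¬r ∨ p) ∧ (¬p ∨ ¬r))   — eliminate →
≡ (¬¬(p ∧ ¬q) ∧ ¬q) ∨ (¬p ∧ (¬¬r ∨ p) ∧ (¬p ∨ ¬r))   — De Morgan
≡ (p ∧ ¬q ∧ ¬q) ∨ (¬p ∧ (¬¬r ∨ p) ∧ (¬p ∨ ¬r))   — double negation
≡ (p ∧ ¬q ∧ ¬q) ∨ (¬p ∧ (r ∨ p) ∧ (¬p ∨ ¬r))   — double negation
≡ (p ∨ ¬p) ∧ (p ∨ r ∨ p) ∧ (p ∨ ¬p ∨ ¬r) ∧ (¬q ∨ ¬p) ∧ (¬q ∨ r ∨ p) ∧ (¬q ∨ ¬p ∨ ¬r) ∧ (¬q ∨ ¬p) ∧ (¬q ∨ r ∨ p) ∧ (¬q ∨ ¬p ∨ ¬r)   — distribute ∨ over ∧
≡ (p ∨ r) ∧ (¬q ∨ ¬p)   — simplify

(p ∨ r) ∧ (¬q ∨ ¬p)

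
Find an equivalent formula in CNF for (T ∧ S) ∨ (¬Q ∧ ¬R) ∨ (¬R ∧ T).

(T ∧ S) ∨ (¬Q ∧ ¬R) ∨ (¬R ∧ T)
≡ (T ∨ ¬Q ∨ ¬R) ∧ (T ∨ ¬Q ∨ T) ∧ (T ∨ ¬R ∨ ¬R) ∧ (T ∨ ¬R ∨ T) ∧ (S ∨ ¬Q ∨ ¬R) ∧ (S ∨ ¬Q ∨ T) ∧ (S ∨ ¬R ∨ ¬R) ∧ (S ∨ ¬R ∨ T)
≡ (T ∨ ¬Q) ∧ (T ∨ ¬R) ∧ (S ∨ ¬R)

(T ∨ ¬Q) ∧ (T ∨ ¬R) ∧ (S ∨ ¬R)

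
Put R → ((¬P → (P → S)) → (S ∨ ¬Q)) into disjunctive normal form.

R → ((¬P → (P → S)) → (S ∨ ¬Q))
≡ ¬R ∨ ((¬P → (P → S)) → (S ∨ ¬Q))   [eliminate →]
≡ ¬R ∨ ¬(¬P → (P → S)) ∨ S ∨ ¬Q   [eliminate →]
≡ ¬R ∨ ¬(¬¬P ∨ (P → S)) ∨ S ∨ ¬Q   [eliminate →]
≡ ¬R ∨ ¬(¬¬P ∨ ¬P ∨ S) ∨ S ∨ ¬Q   [eliminate →]
≡ ¬R ∨ (¬¬¬P ∧ ¬¬P ∧ ¬S) ∨ S ∨ ¬Q   [De Morgan]
≡ ¬R ∨ (¬P ∧ ¬¬P ∧ ¬S) ∨ S ∨ ¬Q   [double negation]
≡ ¬R ∨ (¬P ∧ P ∧ ¬S) ∨ S ∨ ¬Q   [double negation]
≡ ¬R ∨ S ∨ ¬Q   [simplify]

¬R ∨ S ∨ ¬Q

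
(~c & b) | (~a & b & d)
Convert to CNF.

(~c & b) | (~a & b & d)
≡ (~c | ~a) & (~c | b) & (~c | d) & (b | ~a) & (b | b) & (b | d)   (distribute | over &)
≡ (~c | ~a) & (~c | d) & b   (simplify)

(~c | ~a) & (~c | d) & b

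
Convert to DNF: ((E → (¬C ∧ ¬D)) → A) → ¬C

(¬E ∧ ¬A) ∨ ¬C

((E → (¬C ∧ ¬D)) → A) → ¬C
⇔ ¬((E → (¬C ∧ ¬D)) → A) ∨ ¬C   — eliminate →
⇔ ¬(¬(E → (¬C ∧ ¬D)) ∨ A) ∨ ¬C   — eliminate →
⇔ ¬(¬(¬E ∨ (¬C ∧ ¬D)) ∨ A) ∨ ¬C   — eliminate →
⇔ (¬¬(¬E ∨ (¬C ∧ ¬D)) ∧ ¬A) ∨ ¬C   — De Morgan
⇔ ((¬E ∨ (¬C ∧ ¬D)) ∧ ¬A) ∨ ¬C   — double negation
⇔ (¬E ∧ ¬A) ∨ (¬C ∧ ¬D ∧ ¬A) ∨ ¬C   — distribute ∧ over ∨
⇔ (¬E ∧ ¬A) ∨ ¬C   — simplify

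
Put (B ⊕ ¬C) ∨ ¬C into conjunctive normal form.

B ∨ ¬C

(B ⊕ ¬C) ∨ ¬C
≡ ((B ∨ ¬C) ∧ ¬(B ∧ ¬C)) ∨ ¬C   [expand ⊕]
≡ ((B ∨ ¬C) ∧ (¬B ∨ ¬¬C)) ∨ ¬C   [De Morgan]
≡ ((B ∨ ¬C) ∧ (¬B ∨ C)) ∨ ¬C   [double negation]
≡ (B ∨ ¬C ∨ ¬C) ∧ (¬B ∨ C ∨ ¬C)   [distribute ∨ over ∧]
≡ B ∨ ¬C   [simplify]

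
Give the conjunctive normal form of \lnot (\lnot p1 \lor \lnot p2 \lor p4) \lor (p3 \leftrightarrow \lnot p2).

\lnot (\lnot p1 \lor \lnot p2 \lor p4) \lor (p3 \leftrightarrow \lnot p2)
≡ \lnot (\lnot p1 \lor \lnot p2 \lor p4) \lor ((p3 \to \lnot p2) \land (\lnot p2 \to p3))   (eliminate \leftrightarrow)
≡ \lnot (\lnot p1 \lor \lnot p2 \lor p4) \lor ((\lnot p3 \lor \lnot p2) \land (\lnot p2 \to p3))   (eliminate \to)
≡ \lnot (\lnot p1 \lor \lnot p2 \lor p4) \lor ((\lnot p3 \lor \lnot p2) \land (\lnot \lnot p2 \lor p3))   (eliminate \to)
≡ (\lnot \lnot p1 \land \lnot \lnot p2 \land \lnot p4) \lor ((\lnot p3 \lor \lnot p2) \land (\lnot \lnot p2 \lor p3))   (De Morgan)
≡ (p1 \land \lnot \lnot p2 \land \lnot p4) \lor ((\lnot p3 \lor \lnot p2) \land (\lnot \lnot p2 \lor p3))   (double negation)
≡ (p1 \land p2 \land \lnot p4) \lor ((\lnot p3 \lor \lnot p2) \land (\lnot \lnot p2 \lor p3))   (double negation)
≡ (p1 \land p2 \land \lnot p4) \lor ((\lnot p3 \lor \lnot p2) \land (p2 \lor p3))   (double negation)
≡ (p1 \lor \lnot p3 \lor \lnot p2) \land (p1 \lor p2 \lor p3) \land (p2 \lor \lnot p3 \lor \lnot p2) \land (p2 \lor p2 \lor p3) \land (\lnot p4 \lor \lnot p3 \lor \lnot p2) \land (\lnot p4 \lor p2 \lor p3)   (distribute \lor over \land)
≡ (p1 \lor \lnot p3 \lor \lnot p2) \land (p2 \lor p3) \land (\lnot p4 \lor \lnot p3 \lor \lnot p2)   (simplify)

(p1 \lor \lnot p3 \lor \lnot p2) \land (p2 \lor p3) \land (\lnot p4 \lor \lnot p3 \lor \lnot p2)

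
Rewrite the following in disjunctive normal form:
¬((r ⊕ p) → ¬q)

(r ∧ ¬p ∧ q) ∨ (¬r ∧ p ∧ q)

¬((r ⊕ p) → ¬q)
≡ ¬(¬(r ⊕ p) ∨ ¬q)
≡ ¬(¬((r ∧ ¬p) ∨ (¬r ∧ p)) ∨ ¬q)
≡ ¬¬((r ∧ ¬p) ∨ (¬r ∧ p)) ∧ ¬¬q
≡ ((r ∧ ¬p) ∨ (¬r ∧ p)) ∧ ¬¬q
≡ ((r ∧ ¬p) ∨ (¬r ∧ p)) ∧ q
≡ (r ∧ ¬p ∧ q) ∨ (¬r ∧ p ∧ q)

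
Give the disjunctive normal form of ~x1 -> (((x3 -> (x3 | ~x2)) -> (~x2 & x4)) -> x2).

x1 | (~x3 & ~x4) | (x3 & ~x4) | (~x2 & ~x4) | x2

~x1 -> (((x3 -> (x3 | ~x2)) -> (~x2 & x4)) -> x2)
≡ ~~x1 | (((x3 -> (x3 | ~x2)) -> (~x2 & x4)) -> x2)   [eliminate ->]
≡ ~~x1 | ~((x3 -> (x3 | ~x2)) -> (~x2 & x4)) | x2   [eliminate ->]
≡ ~~x1 | ~(~(x3 -> (x3 | ~x2)) | (~x2 & x4)) | x2   [eliminate ->]
≡ ~~x1 | ~(~(~x3 | x3 | ~x2) | (~x2 & x4)) | x2   [eliminate ->]
≡ x1 | ~(~(~x3 | x3 | ~x2) | (~x2 & x4)) | x2   [double negation]
≡ x1 | (~~(~x3 | x3 | ~x2) & ~(~x2 & x4)) | x2   [De Morgan]
≡ x1 | ((~x3 | x3 | ~x2) & ~(~x2 & x4)) | x2   [double negation]
≡ x1 | ((~x3 | x3 | ~x2) & (~~x2 | ~x4)) | x2   [De Morgan]
≡ x1 | ((~x3 | x3 | ~x2) & (x2 | ~x4)) | x2   [double negation]
≡ x1 | (~x3 & x2) | (~x3 & ~x4) | (x3 & x2) | (x3 & ~x4) | (~x2 & x2) | (~x2 & ~x4) | x2   [distribute & over |]
≡ x1 | (~x3 & ~x4) | (x3 & ~x4) | (~x2 & ~x4) | x2   [simplify]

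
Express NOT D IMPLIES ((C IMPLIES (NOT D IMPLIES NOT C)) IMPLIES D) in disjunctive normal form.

D OR (C AND NOT D)

NOT D IMPLIES ((C IMPLIES (NOT D IMPLIES NOT C)) IMPLIES D)
≡ NOT NOT D OR ((C IMPLIES (NOT D IMPLIES NOT C)) IMPLIES D)   — eliminate IMPLIES
≡ NOT NOT D OR NOT (C IMPLIES (NOT D IMPLIES NOT C)) OR D   — eliminate IMPLIES
≡ NOT NOT D OR NOT (NOT C OR (NOT D IMPLIES NOT C)) OR D   — eliminate IMPLIES
≡ NOT NOT D OR NOT (NOT C OR NOT NOT D OR NOT C) OR D   — eliminate IMPLIES
≡ D OR NOT (NOT C OR NOT NOT D OR NOT C) OR D   — double negation
≡ D OR (NOT NOT C AND NOT NOT NOT D AND NOT NOT C) OR D   — De Morgan
≡ D OR (C AND NOT NOT NOT D AND NOT NOT C) OR D   — double negation
≡ D OR (C AND NOT D AND NOT NOT C) OR D   — double negation
≡ D OR (C AND NOT D AND C) OR D   — double negation
≡ D OR (C AND NOT D)   — simplify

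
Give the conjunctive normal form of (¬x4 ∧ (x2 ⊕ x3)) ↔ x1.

(¬x4 ∧ (x2 ⊕ x3)) ↔ x1
⇔ ((¬x4 ∧ (x2 ⊕ x3)) → x1) ∧ (x1 → (¬x4 ∧ (x2 ⊕ x3)))   — eliminate ↔
⇔ (¬(¬x4 ∧ (x2 ⊕ x3)) ∨ x1) ∧ (x1 → (¬x4 ∧ (x2 ⊕ x3)))   — eliminate →
⇔ (¬(¬x4 ∧ (x2 ∨ x3) ∧ ¬(x2 ∧ x3)) ∨ x1) ∧ (x1 → (¬x4 ∧ (x2 ⊕ x3)))   — expand ⊕
⇔ (¬(¬x4 ∧ (x2 ∨ x3) ∧ ¬(x2 ∧ x3)) ∨ x1) ∧ (¬x1 ∨ (¬x4 ∧ (x2 ⊕ x3)))   — eliminate →
⇔ (¬(¬x4 ∧ (x2 ∨ x3) ∧ ¬(x2 ∧ x3)) ∨ x1) ∧ (¬x1 ∨ (¬x4 ∧ (x2 ∨ x3) ∧ ¬(x2 ∧ x3)))   — expand ⊕
⇔ (¬¬x4 ∨ ¬(x2 ∨ x3) ∨ ¬¬(x2 ∧ x3) ∨ x1) ∧ (¬x1 ∨ (¬x4 ∧ (x2 ∨ x3) ∧ ¬(x2 ∧ x3)))   — De Morgan
⇔ (x4 ∨ ¬(x2 ∨ x3) ∨ ¬¬(x2 ∧ x3) ∨ x1) ∧ (¬x1 ∨ (¬x4 ∧ (x2 ∨ x3) ∧ ¬(x2 ∧ x3)))   — double negation
⇔ (x4 ∨ (¬x2 ∧ ¬x3) ∨ ¬¬(x2 ∧ x3) ∨ x1) ∧ (¬x1 ∨ (¬x4 ∧ (x2 ∨ x3) ∧ ¬(x2 ∧ x3)))   — De Morgan
⇔ (x4 ∨ (¬x2 ∧ ¬x3) ∨ (x2 ∧ x3) ∨ x1) ∧ (¬x1 ∨ (¬x4 ∧ (x2 ∨ x3) ∧ ¬(x2 ∧ x3)))   — double negation
⇔ (x4 ∨ (¬x2 ∧ ¬x3) ∨ (x2 ∧ x3) ∨ x1) ∧ (¬x1 ∨ (¬x4 ∧ (x2 ∨ x3) ∧ (¬x2 ∨ ¬x3)))   — De Morgan
⇔ (x4 ∨ ¬x2 ∨ x2 ∨ x1) ∧ (x4 ∨ ¬x2 ∨ x3 ∨ x1) ∧ (x4 ∨ ¬x3 ∨ x2 ∨ x1) ∧ (x4 ∨ ¬x3 ∨ x3 ∨ x1) ∧ (¬x1 ∨ ¬x4) ∧ (¬x1 ∨ x2 ∨ x3) ∧ (¬x1 ∨ ¬x2 ∨ ¬x3)   — distribute ∨ over ∧
⇔ (x4 ∨ ¬x2 ∨ x3 ∨ x1) ∧ (x4 ∨ ¬x3 ∨ x2 ∨ x1) ∧ (¬x1 ∨ ¬x4) ∧ (¬x1 ∨ x2 ∨ x3) ∧ (¬x1 ∨ ¬x2 ∨ ¬x3)   — simplify

(x4 ∨ ¬x2 ∨ x3 ∨ x1) ∧ (x4 ∨ ¬x3 ∨ x2 ∨ x1) ∧ (¬x1 ∨ ¬x4) ∧ (¬x1 ∨ x2 ∨ x3) ∧ (¬x1 ∨ ¬x2 ∨ ¬x3)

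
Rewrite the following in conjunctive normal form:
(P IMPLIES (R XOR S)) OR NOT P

(NOT P OR R OR S) AND (NOT P OR NOT R OR NOT S)

(P IMPLIES (R XOR S)) OR NOT P
≡ NOT P OR (R XOR S) OR NOT P   — eliminate IMPLIES
≡ NOT P OR ((R OR S) AND NOT (R AND S)) OR NOT P   — expand XOR
≡ NOT P OR ((R OR S) AND (NOT R OR NOT S)) OR NOT P   — De Morgan
≡ (NOT P OR R OR S OR NOT P) AND (NOT P OR NOT R OR NOT S OR NOT P)   — distribute OR over AND
≡ (NOT P OR R OR S) AND (NOT P OR NOT R OR NOT S)   — simplify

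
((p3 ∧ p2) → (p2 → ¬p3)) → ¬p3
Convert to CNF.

((p3 ∧ p2) → (p2 → ¬p3)) → ¬p3
≡ ¬((p3 ∧ p2) → (p2 → ¬p3)) ∨ ¬p3   — eliminate →
≡ ¬(¬(p3 ∧ p2) ∨ (p2 → ¬p3)) ∨ ¬p3   — eliminate →
≡ ¬(¬(p3 ∧ p2) ∨ ¬p2 ∨ ¬p3) ∨ ¬p3   — eliminate →
≡ (¬¬(p3 ∧ p2) ∧ ¬¬p2 ∧ ¬¬p3) ∨ ¬p3   — De Morgan
≡ (p3 ∧ p2 ∧ ¬¬p2 ∧ ¬¬p3) ∨ ¬p3   — double negation
≡ (p3 ∧ p2 ∧ p2 ∧ ¬¬p3) ∨ ¬p3   — double negation
≡ (p3 ∧ p2 ∧ p2 ∧ p3) ∨ ¬p3   — double negation
≡ (p3 ∨ ¬p3) ∧ (p2 ∨ ¬p3) ∧ (p2 ∨ ¬p3) ∧ (p3 ∨ ¬p3)   — distribute ∨ over ∧
≡ p2 ∨ ¬p3   — simplify

p2 ∨ ¬p3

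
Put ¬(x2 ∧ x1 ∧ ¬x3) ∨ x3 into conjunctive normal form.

¬x2 ∨ ¬x1 ∨ x3

¬(x2 ∧ x1 ∧ ¬x3) ∨ x3
⇔ ¬x2 ∨ ¬x1 ∨ ¬¬x3 ∨ x3
⇔ ¬x2 ∨ ¬x1 ∨ x3 ∨ x3
⇔ ¬x2 ∨ ¬x1 ∨ x3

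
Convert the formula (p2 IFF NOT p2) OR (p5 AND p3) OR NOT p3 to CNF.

(p2 IFF NOT p2) OR (p5 AND p3) OR NOT p3
= ((p2 IMPLIES NOT p2) AND (NOT p2 IMPLIES p2)) OR (p5 AND p3) OR NOT p3
= ((NOT p2 OR NOT p2) AND (NOT p2 IMPLIES p2)) OR (p5 AND p3) OR NOT p3
= ((NOT p2 OR NOT p2) AND (NOT NOT p2 OR p2)) OR (p5 AND p3) OR NOT p3
= ((NOT p2 OR NOT p2) AND (p2 OR p2)) OR (p5 AND p3) OR NOT p3
= (NOT p2 OR NOT p2 OR p5 OR NOT p3) AND (NOT p2 OR NOT p2 OR p3 OR NOT p3) AND (p2 OR p2 OR p5 OR NOT p3) AND (p2 OR p2 OR p3 OR NOT p3)
= (NOT p2 OR p5 OR NOT p3) AND (p2 OR p5 OR NOT p3)

(NOT p2 OR p5 OR NOT p3) AND (p2 OR p5 OR NOT p3)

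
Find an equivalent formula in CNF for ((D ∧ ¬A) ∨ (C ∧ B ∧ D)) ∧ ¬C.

((D ∧ ¬A) ∨ (C ∧ B ∧ D)) ∧ ¬C
≡ (D ∨ C) ∧ (D ∨ B) ∧ (D ∨ D) ∧ (¬A ∨ C) ∧ (¬A ∨ B) ∧ (¬A ∨ D) ∧ ¬C   [distribute ∨ over ∧]
≡ D ∧ (¬A ∨ C) ∧ (¬A ∨ B) ∧ ¬C   [simplify]

D ∧ (¬A ∨ C) ∧ (¬A ∨ B) ∧ ¬C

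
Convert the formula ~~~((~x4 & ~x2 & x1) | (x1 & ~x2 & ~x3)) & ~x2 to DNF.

(x4 & x3 & ~x2) | (~x1 & ~x2)

~~~((~x4 & ~x2 & x1) | (x1 & ~x2 & ~x3)) & ~x2
≡ ~((~x4 & ~x2 & x1) | (x1 & ~x2 & ~x3)) & ~x2   [double negation]
≡ ~(~x4 & ~x2 & x1) & ~(x1 & ~x2 & ~x3) & ~x2   [De Morgan]
≡ (~~x4 | ~~x2 | ~x1) & ~(x1 & ~x2 & ~x3) & ~x2   [De Morgan]
≡ (x4 | ~~x2 | ~x1) & ~(x1 & ~x2 & ~x3) & ~x2   [double negation]
≡ (x4 | x2 | ~x1) & ~(x1 & ~x2 & ~x3) & ~x2   [double negation]
≡ (x4 | x2 | ~x1) & (~x1 | ~~x2 | ~~x3) & ~x2   [De Morgan]
≡ (x4 | x2 | ~x1) & (~x1 | x2 | ~~x3) & ~x2   [double negation]
≡ (x4 | x2 | ~x1) & (~x1 | x2 | x3) & ~x2   [double negation]
≡ (x4 & ~x1 & ~x2) | (x4 & x2 & ~x2) | (x4 & x3 & ~x2) | (x2 & ~x1 & ~x2) | (x2 & x2 & ~x2) | (x2 & x3 & ~x2) | (~x1 & ~x1 & ~x2) | (~x1 & x2 & ~x2) | (~x1 & x3 & ~x2)   [distribute & over |]
≡ (x4 & x3 & ~x2) | (~x1 & ~x2)   [simplify]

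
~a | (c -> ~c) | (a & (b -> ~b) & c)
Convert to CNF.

~a | (c -> ~c) | (a & (b -> ~b) & c)
≡ ~a | ~c | ~c | (a & (b -> ~b) & c)   (eliminate ->)
≡ ~a | ~c | ~c | (a & (~b | ~b) & c)   (eliminate ->)
≡ (~a | ~c | ~c | a) & (~a | ~c | ~c | ~b | ~b) & (~a | ~c | ~c | c)   (distribute | over &)
≡ ~a | ~c | ~b   (simplify)

~a | ~c | ~b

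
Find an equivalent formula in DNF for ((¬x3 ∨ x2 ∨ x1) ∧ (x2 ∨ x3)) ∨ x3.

x2 ∨ x3

((¬x3 ∨ x2 ∨ x1) ∧ (x2 ∨ x3)) ∨ x3
⇔ (¬x3 ∧ x2) ∨ (¬x3 ∧ x3) ∨ (x2 ∧ x2) ∨ (x2 ∧ x3) ∨ (x1 ∧ x2) ∨ (x1 ∧ x3) ∨ x3   — distribute ∧ over ∨
⇔ x2 ∨ x3   — simplify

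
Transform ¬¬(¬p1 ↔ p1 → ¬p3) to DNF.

p1 ∧ p3 ∨ ¬p1

¬¬(¬p1 ↔ p1 → ¬p3)
= ¬¬((¬p1 → (p1 → ¬p3)) ∧ ((p1 → ¬p3) → ¬p1))   (eliminate ↔)
= ¬¬((¬¬p1 ∨ (p1 → ¬p3)) ∧ ((p1 → ¬p3) → ¬p1))   (eliminate →)
= ¬¬((¬¬p1 ∨ ¬p1 ∨ ¬p3) ∧ ((p1 → ¬p3) → ¬p1))   (eliminate →)
= ¬¬((¬¬p1 ∨ ¬p1 ∨ ¬p3) ∧ (¬(p1 → ¬p3) ∨ ¬p1))   (eliminate →)
= ¬¬((¬¬p1 ∨ ¬p1 ∨ ¬p3) ∧ (¬(¬p1 ∨ ¬p3) ∨ ¬p1))   (eliminate →)
= (¬¬p1 ∨ ¬p1 ∨ ¬p3) ∧ (¬(¬p1 ∨ ¬p3) ∨ ¬p1)   (double negation)
= (p1 ∨ ¬p1 ∨ ¬p3) ∧ (¬(¬p1 ∨ ¬p3) ∨ ¬p1)   (double negation)
= (p1 ∨ ¬p1 ∨ ¬p3) ∧ (¬¬p1 ∧ ¬¬p3 ∨ ¬p1)   (De Morgan)
= (p1 ∨ ¬p1 ∨ ¬p3) ∧ (p1 ∧ ¬¬p3 ∨ ¬p1)   (double negation)
= (p1 ∨ ¬p1 ∨ ¬p3) ∧ (p1 ∧ p3 ∨ ¬p1)   (double negation)
= p1 ∧ p1 ∧ p3 ∨ p1 ∧ ¬p1 ∨ ¬p1 ∧ p1 ∧ p3 ∨ ¬p1 ∧ ¬p1 ∨ ¬p3 ∧ p1 ∧ p3 ∨ ¬p3 ∧ ¬p1   (distribute ∧ over ∨)
= p1 ∧ p3 ∨ ¬p1   (simplify)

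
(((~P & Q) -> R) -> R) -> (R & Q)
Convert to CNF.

(((~P & Q) -> R) -> R) -> (R & Q)
≡ ~(((~P & Q) -> R) -> R) | (R & Q)   [eliminate ->]
≡ ~(~((~P & Q) -> R) | R) | (R & Q)   [eliminate ->]
≡ ~(~(~(~P & Q) | R) | R) | (R & Q)   [eliminate ->]
≡ (~~(~(~P & Q) | R) & ~R) | (R & Q)   [De Morgan]
≡ ((~(~P & Q) | R) & ~R) | (R & Q)   [double negation]
≡ ((~~P | ~Q | R) & ~R) | (R & Q)   [De Morgan]
≡ ((P | ~Q | R) & ~R) | (R & Q)   [double negation]
≡ (P | ~Q | R | R) & (P | ~Q | R | Q) & (~R | R) & (~R | Q)   [distribute | over &]
≡ (P | ~Q | R) & (~R | Q)   [simplify]

(P | ~Q | R) & (~R | Q)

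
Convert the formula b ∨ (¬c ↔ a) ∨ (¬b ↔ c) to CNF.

b ∨ c ∨ a

b ∨ (¬c ↔ a) ∨ (¬b ↔ c)
= b ∨ ((¬c → a) ∧ (a → ¬c)) ∨ (¬b ↔ c)   [eliminate ↔]
= b ∨ ((¬¬c ∨ a) ∧ (a → ¬c)) ∨ (¬b ↔ c)   [eliminate →]
= b ∨ ((¬¬c ∨ a) ∧ (¬a ∨ ¬c)) ∨ (¬b ↔ c)   [eliminate →]
= b ∨ ((¬¬c ∨ a) ∧ (¬a ∨ ¬c)) ∨ ((¬b → c) ∧ (c → ¬b))   [eliminate ↔]
= b ∨ ((¬¬c ∨ a) ∧ (¬a ∨ ¬c)) ∨ ((¬¬b ∨ c) ∧ (c → ¬b))   [eliminate →]
= b ∨ ((¬¬c ∨ a) ∧ (¬a ∨ ¬c)) ∨ ((¬¬b ∨ c) ∧ (¬c ∨ ¬b))   [eliminate →]
= b ∨ ((c ∨ a) ∧ (¬a ∨ ¬c)) ∨ ((¬¬b ∨ c) ∧ (¬c ∨ ¬b))   [double negation]
= b ∨ ((c ∨ a) ∧ (¬a ∨ ¬c)) ∨ ((b ∨ c) ∧ (¬c ∨ ¬b))   [double negation]
= (b ∨ c ∨ a ∨ b ∨ c) ∧ (b ∨ c ∨ a ∨ ¬c ∨ ¬b) ∧ (b ∨ ¬a ∨ ¬c ∨ b ∨ c) ∧ (b ∨ ¬a ∨ ¬c ∨ ¬c ∨ ¬b)   [distribute ∨ over ∧]
= b ∨ c ∨ a   [simplify]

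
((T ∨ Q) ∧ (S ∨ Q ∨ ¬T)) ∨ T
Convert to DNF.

Q ∨ T

((T ∨ Q) ∧ (S ∨ Q ∨ ¬T)) ∨ T
≡ (T ∧ S) ∨ (T ∧ Q) ∨ (T ∧ ¬T) ∨ (Q ∧ S) ∨ (Q ∧ Q) ∨ (Q ∧ ¬T) ∨ T   [distribute ∧ over ∨]
≡ Q ∨ T   [simplify]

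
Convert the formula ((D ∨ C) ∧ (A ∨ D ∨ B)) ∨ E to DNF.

((D ∨ C) ∧ (A ∨ D ∨ B)) ∨ E
≡ (D ∧ A) ∨ (D ∧ D) ∨ (D ∧ B) ∨ (C ∧ A) ∨ (C ∧ D) ∨ (C ∧ B) ∨ E   (distribute ∧ over ∨)
≡ D ∨ (C ∧ A) ∨ (C ∧ B) ∨ E   (simplify)

D ∨ (C ∧ A) ∨ (C ∧ B) ∨ E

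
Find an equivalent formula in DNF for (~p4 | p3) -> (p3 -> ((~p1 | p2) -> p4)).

(~p4 | p3) -> (p3 -> ((~p1 | p2) -> p4))
≡ ~(~p4 | p3) | (p3 -> ((~p1 | p2) -> p4))   [eliminate ->]
≡ ~(~p4 | p3) | ~p3 | ((~p1 | p2) -> p4)   [eliminate ->]
≡ ~(~p4 | p3) | ~p3 | ~(~p1 | p2) | p4   [eliminate ->]
≡ (~~p4 & ~p3) | ~p3 | ~(~p1 | p2) | p4   [De Morgan]
≡ (p4 & ~p3) | ~p3 | ~(~p1 | p2) | p4   [double negation]
≡ (p4 & ~p3) | ~p3 | (~~p1 & ~p2) | p4   [De Morgan]
≡ (p4 & ~p3) | ~p3 | (p1 & ~p2) | p4   [double negation]
≡ ~p3 | (p1 & ~p2) | p4   [simplify]

~p3 | (p1 & ~p2) | p4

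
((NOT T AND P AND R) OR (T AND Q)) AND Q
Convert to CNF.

((NOT T AND P AND R) OR (T AND Q)) AND Q
⇔ (NOT T OR T) AND (NOT T OR Q) AND (P OR T) AND (P OR Q) AND (R OR T) AND (R OR Q) AND Q   (distribute OR over AND)
⇔ (P OR T) AND (R OR T) AND Q   (simplify)

(P OR T) AND (R OR T) AND Q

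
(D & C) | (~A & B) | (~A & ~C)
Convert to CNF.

(D | ~A) & (D | B | ~C) & (C | ~A)

(D & C) | (~A & B) | (~A & ~C)
= (D | ~A | ~A) & (D | ~A | ~C) & (D | B | ~A) & (D | B | ~C) & (C | ~A | ~A) & (C | ~A | ~C) & (C | B | ~A) & (C | B | ~C)   [distribute | over &]
= (D | ~A) & (D | B | ~C) & (C | ~A)   [simplify]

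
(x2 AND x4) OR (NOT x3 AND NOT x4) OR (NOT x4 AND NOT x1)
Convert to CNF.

(x2 OR NOT x3 OR NOT x1) AND (x2 OR NOT x4) AND (x4 OR NOT x3 OR NOT x1)

(x2 AND x4) OR (NOT x3 AND NOT x4) OR (NOT x4 AND NOT x1)
≡ (x2 OR NOT x3 OR NOT x4) AND (x2 OR NOT x3 OR NOT x1) AND (x2 OR NOT x4 OR NOT x4) AND (x2 OR NOT x4 OR NOT x1) AND (x4 OR NOT x3 OR NOT x4) AND (x4 OR NOT x3 OR NOT x1) AND (x4 OR NOT x4 OR NOT x4) AND (x4 OR NOT x4 OR NOT x1)   (distribute OR over AND)
≡ (x2 OR NOT x3 OR NOT x1) AND (x2 OR NOT x4) AND (x4 OR NOT x3 OR NOT x1)   (simplify)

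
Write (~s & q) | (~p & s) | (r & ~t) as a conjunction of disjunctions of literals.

(~s | ~p | r) & (~s | ~p | ~t) & (q | ~p | r) & (q | ~p | ~t) & (q | s | r) & (q | s | ~t)

(~s & q) | (~p & s) | (r & ~t)
≡ (~s | ~p | r) & (~s | ~p | ~t) & (~s | s | r) & (~s | s | ~t) & (q | ~p | r) & (q | ~p | ~t) & (q | s | r) & (q | s | ~t)   [distribute | over &]
≡ (~s | ~p | r) & (~s | ~p | ~t) & (q | ~p | r) & (q | ~p | ~t) & (q | s | r) & (q | s | ~t)   [simplify]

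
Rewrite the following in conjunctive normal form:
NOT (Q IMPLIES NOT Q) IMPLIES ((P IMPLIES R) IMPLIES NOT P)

NOT Q OR NOT R OR NOT P

NOT (Q IMPLIES NOT Q) IMPLIES ((P IMPLIES R) IMPLIES NOT P)
≡ NOT NOT (Q IMPLIES NOT Q) OR ((P IMPLIES R) IMPLIES NOT P)
≡ NOT NOT (NOT Q OR NOT Q) OR ((P IMPLIES R) IMPLIES NOT P)
≡ NOT NOT (NOT Q OR NOT Q) OR NOT (P IMPLIES R) OR NOT P
≡ NOT NOT (NOT Q OR NOT Q) OR NOT (NOT P OR R) OR NOT P
≡ NOT Q OR NOT Q OR NOT (NOT P OR R) OR NOT P
≡ NOT Q OR NOT Q OR (NOT NOT P AND NOT R) OR NOT P
≡ NOT Q OR NOT Q OR (P AND NOT R) OR NOT P
≡ (NOT Q OR NOT Q OR P OR NOT P) AND (NOT Q OR NOT Q OR NOT R OR NOT P)
≡ NOT Q OR NOT R OR NOT P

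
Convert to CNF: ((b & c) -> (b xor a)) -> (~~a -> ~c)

b | ~a | ~c

((b & c) -> (b xor a)) -> (~~a -> ~c)
= ~((b & c) -> (b xor a)) | (~~a -> ~c)   (eliminate ->)
= ~(~(b & c) | (b xor a)) | (~~a -> ~c)   (eliminate ->)
= ~(~(b & c) | ((b | a) & ~(b & a))) | (~~a -> ~c)   (expand xor)
= ~(~(b & c) | ((b | a) & ~(b & a))) | ~~~a | ~c   (eliminate ->)
= (~~(b & c) & ~((b | a) & ~(b & a))) | ~~~a | ~c   (De Morgan)
= (b & c & ~((b | a) & ~(b & a))) | ~~~a | ~c   (double negation)
= (b & c & (~(b | a) | ~~(b & a))) | ~~~a | ~c   (De Morgan)
= (b & c & ((~b & ~a) | ~~(b & a))) | ~~~a | ~c   (De Morgan)
= (b & c & ((~b & ~a) | (b & a))) | ~~~a | ~c   (double negation)
= (b & c & ((~b & ~a) | (b & a))) | ~a | ~c   (double negation)
= (b | ~a | ~c) & (c | ~a | ~c) & (~b | b | ~a | ~c) & (~b | a | ~a | ~c) & (~a | b | ~a | ~c) & (~a | a | ~a | ~c)   (distribute | over &)
= b | ~a | ~c   (simplify)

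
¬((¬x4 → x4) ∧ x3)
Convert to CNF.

¬((¬x4 → x4) ∧ x3)
= ¬((¬¬x4 ∨ x4) ∧ x3)   [eliminate →]
= ¬(¬¬x4 ∨ x4) ∨ ¬x3   [De Morgan]
= (¬¬¬x4 ∧ ¬x4) ∨ ¬x3   [De Morgan]
= (¬x4 ∧ ¬x4) ∨ ¬x3   [double negation]
= (¬x4 ∨ ¬x3) ∧ (¬x4 ∨ ¬x3)   [distribute ∨ over ∧]
= ¬x4 ∨ ¬x3   [simplify]

¬x4 ∨ ¬x3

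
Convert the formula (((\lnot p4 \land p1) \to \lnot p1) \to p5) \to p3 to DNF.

(((\lnot p4 \land p1) \to \lnot p1) \to p5) \to p3
= \lnot (((\lnot p4 \land p1) \to \lnot p1) \to p5) \lor p3   (eliminate \to)
= \lnot (\lnot ((\lnot p4 \land p1) \to \lnot p1) \lor p5) \lor p3   (eliminate \to)
= \lnot (\lnot (\lnot (\lnot p4 \land p1) \lor \lnot p1) \lor p5) \lor p3   (eliminate \to)
= (\lnot \lnot (\lnot (\lnot p4 \land p1) \lor \lnot p1) \land \lnot p5) \lor p3   (De Morgan)
= ((\lnot (\lnot p4 \land p1) \lor \lnot p1) \land \lnot p5) \lor p3   (double negation)
= ((\lnot \lnot p4 \lor \lnot p1 \lor \lnot p1) \land \lnot p5) \lor p3   (De Morgan)
= ((p4 \lor \lnot p1 \lor \lnot p1) \land \lnot p5) \lor p3   (double negation)
= (p4 \land \lnot p5) \lor (\lnot p1 \land \lnot p5) \lor (\lnot p1 \land \lnot p5) \lor p3   (distribute \land over \lor)
= (p4 \land \lnot p5) \lor (\lnot p1 \land \lnot p5) \lor p3   (simplify)

(p4 \land \lnot p5) \lor (\lnot p1 \land \lnot p5) \lor p3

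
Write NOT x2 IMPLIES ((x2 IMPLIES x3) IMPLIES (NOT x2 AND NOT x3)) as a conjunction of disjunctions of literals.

NOT x2 IMPLIES ((x2 IMPLIES x3) IMPLIES (NOT x2 AND NOT x3))
= NOT NOT x2 OR ((x2 IMPLIES x3) IMPLIES (NOT x2 AND NOT x3))   — eliminate IMPLIES
= NOT NOT x2 OR NOT (x2 IMPLIES x3) OR (NOT x2 AND NOT x3)   — eliminate IMPLIES
= NOT NOT x2 OR NOT (NOT x2 OR x3) OR (NOT x2 AND NOT x3)   — eliminate IMPLIES
= x2 OR NOT (NOT x2 OR x3) OR (NOT x2 AND NOT x3)   — double negation
= x2 OR (NOT NOT x2 AND NOT x3) OR (NOT x2 AND NOT x3)   — De Morgan
= x2 OR (x2 AND NOT x3) OR (NOT x2 AND NOT x3)   — double negation
= (x2 OR x2 OR NOT x2) AND (x2 OR x2 OR NOT x3) AND (x2 OR NOT x3 OR NOT x2) AND (x2 OR NOT x3 OR NOT x3)   — distribute OR over AND
= x2 OR NOT x3   — simplify

x2 OR NOT x3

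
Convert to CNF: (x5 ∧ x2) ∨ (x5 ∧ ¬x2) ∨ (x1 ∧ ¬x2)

(x5 ∨ x1) ∧ (x5 ∨ ¬x2)

(x5 ∧ x2) ∨ (x5 ∧ ¬x2) ∨ (x1 ∧ ¬x2)
= (x5 ∨ x5 ∨ x1) ∧ (x5 ∨ x5 ∨ ¬x2) ∧ (x5 ∨ ¬x2 ∨ x1) ∧ (x5 ∨ ¬x2 ∨ ¬x2) ∧ (x2 ∨ x5 ∨ x1) ∧ (x2 ∨ x5 ∨ ¬x2) ∧ (x2 ∨ ¬x2 ∨ x1) ∧ (x2 ∨ ¬x2 ∨ ¬x2)   — distribute ∨ over ∧
= (x5 ∨ x1) ∧ (x5 ∨ ¬x2)   — simplify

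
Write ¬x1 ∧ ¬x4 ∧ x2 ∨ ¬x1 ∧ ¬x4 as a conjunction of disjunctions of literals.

¬x1 ∧ ¬x4 ∧ x2 ∨ ¬x1 ∧ ¬x4
⇔ (¬x1 ∨ ¬x1) ∧ (¬x1 ∨ ¬x4) ∧ (¬x4 ∨ ¬x1) ∧ (¬x4 ∨ ¬x4) ∧ (x2 ∨ ¬x1) ∧ (x2 ∨ ¬x4)   (distribute ∨ over ∧)
⇔ ¬x1 ∧ ¬x4   (simplify)

¬x1 ∧ ¬x4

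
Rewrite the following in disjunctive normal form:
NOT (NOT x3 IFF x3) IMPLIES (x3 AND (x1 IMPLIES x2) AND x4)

(x3 AND NOT x1 AND x4) OR (x3 AND x2 AND x4)

NOT (NOT x3 IFF x3) IMPLIES (x3 AND (x1 IMPLIES x2) AND x4)
≡ NOT NOT (NOT x3 IFF x3) OR (x3 AND (x1 IMPLIES x2) AND x4)   [eliminate IMPLIES]
≡ NOT NOT ((NOT x3 IMPLIES x3) AND (x3 IMPLIES NOT x3)) OR (x3 AND (x1 IMPLIES x2) AND x4)   [eliminate IFF]
≡ NOT NOT ((NOT NOT x3 OR x3) AND (x3 IMPLIES NOT x3)) OR (x3 AND (x1 IMPLIES x2) AND x4)   [eliminate IMPLIES]
≡ NOT NOT ((NOT NOT x3 OR x3) AND (NOT x3 OR NOT x3)) OR (x3 AND (x1 IMPLIES x2) AND x4)   [eliminate IMPLIES]
≡ NOT NOT ((NOT NOT x3 OR x3) AND (NOT x3 OR NOT x3)) OR (x3 AND (NOT x1 OR x2) AND x4)   [eliminate IMPLIES]
≡ ((NOT NOT x3 OR x3) AND (NOT x3 OR NOT x3)) OR (x3 AND (NOT x1 OR x2) AND x4)   [double negation]
≡ ((x3 OR x3) AND (NOT x3 OR NOT x3)) OR (x3 AND (NOT x1 OR x2) AND x4)   [double negation]
≡ (x3 AND NOT x3) OR (x3 AND NOT x3) OR (x3 AND NOT x3) OR (x3 AND NOT x3) OR (x3 AND NOT x1 AND x4) OR (x3 AND x2 AND x4)   [distribute AND over OR]
≡ (x3 AND NOT x1 AND x4) OR (x3 AND x2 AND x4)   [simplify]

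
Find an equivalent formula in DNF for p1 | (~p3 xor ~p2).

p1 | (~p3 xor ~p2)
= p1 | (~p3 & ~~p2) | (~~p3 & ~p2)   [expand xor]
= p1 | (~p3 & p2) | (~~p3 & ~p2)   [double negation]
= p1 | (~p3 & p2) | (p3 & ~p2)   [double negation]

p1 | (~p3 & p2) | (p3 & ~p2)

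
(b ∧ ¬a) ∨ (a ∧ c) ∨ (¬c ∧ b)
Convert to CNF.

(b ∨ a) ∧ (b ∨ c)

(b ∧ ¬a) ∨ (a ∧ c) ∨ (¬c ∧ b)
⇔ (b ∨ a ∨ ¬c) ∧ (b ∨ a ∨ b) ∧ (b ∨ c ∨ ¬c) ∧ (b ∨ c ∨ b) ∧ (¬a ∨ a ∨ ¬c) ∧ (¬a ∨ a ∨ b) ∧ (¬a ∨ c ∨ ¬c) ∧ (¬a ∨ c ∨ b)   — distribute ∨ over ∧
⇔ (b ∨ a) ∧ (b ∨ c)   — simplify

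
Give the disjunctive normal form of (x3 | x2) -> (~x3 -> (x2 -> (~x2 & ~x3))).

(x3 | x2) -> (~x3 -> (x2 -> (~x2 & ~x3)))
≡ ~(x3 | x2) | (~x3 -> (x2 -> (~x2 & ~x3)))   [eliminate ->]
≡ ~(x3 | x2) | ~~x3 | (x2 -> (~x2 & ~x3))   [eliminate ->]
≡ ~(x3 | x2) | ~~x3 | ~x2 | (~x2 & ~x3)   [eliminate ->]
≡ (~x3 & ~x2) | ~~x3 | ~x2 | (~x2 & ~x3)   [De Morgan]
≡ (~x3 & ~x2) | x3 | ~x2 | (~x2 & ~x3)   [double negation]
≡ x3 | ~x2   [simplify]

x3 | ~x2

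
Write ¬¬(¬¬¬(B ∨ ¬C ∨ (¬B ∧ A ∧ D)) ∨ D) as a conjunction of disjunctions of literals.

(¬B ∨ D) ∧ (C ∨ D)

¬¬(¬¬¬(B ∨ ¬C ∨ (¬B ∧ A ∧ D)) ∨ D)
≡ ¬¬¬(B ∨ ¬C ∨ (¬B ∧ A ∧ D)) ∨ D   [double negation]
≡ ¬(B ∨ ¬C ∨ (¬B ∧ A ∧ D)) ∨ D   [double negation]
≡ (¬B ∧ ¬¬C ∧ ¬(¬B ∧ A ∧ D)) ∨ D   [De Morgan]
≡ (¬B ∧ C ∧ ¬(¬B ∧ A ∧ D)) ∨ D   [double negation]
≡ (¬B ∧ C ∧ (¬¬B ∨ ¬A ∨ ¬D)) ∨ D   [De Morgan]
≡ (¬B ∧ C ∧ (B ∨ ¬A ∨ ¬D)) ∨ D   [double negation]
≡ (¬B ∨ D) ∧ (C ∨ D) ∧ (B ∨ ¬A ∨ ¬D ∨ D)   [distribute ∨ over ∧]
≡ (¬B ∨ D) ∧ (C ∨ D)   [simplify]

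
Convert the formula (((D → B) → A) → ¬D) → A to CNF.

(((D → B) → A) → ¬D) → A
≡ ¬(((D → B) → A) → ¬D) ∨ A   [eliminate →]
≡ ¬(¬((D → B) → A) ∨ ¬D) ∨ A   [eliminate →]
≡ ¬(¬(¬(D → B) ∨ A) ∨ ¬D) ∨ A   [eliminate →]
≡ ¬(¬(¬(¬D ∨ B) ∨ A) ∨ ¬D) ∨ A   [eliminate →]
≡ (¬¬(¬(¬D ∨ B) ∨ A) ∧ ¬¬D) ∨ A   [De Morgan]
≡ ((¬(¬D ∨ B) ∨ A) ∧ ¬¬D) ∨ A   [double negation]
≡ (((¬¬D ∧ ¬B) ∨ A) ∧ ¬¬D) ∨ A   [De Morgan]
≡ (((D ∧ ¬B) ∨ A) ∧ ¬¬D) ∨ A   [double negation]
≡ (((D ∧ ¬B) ∨ A) ∧ D) ∨ A   [double negation]
≡ (D ∨ A ∨ A) ∧ (¬B ∨ A ∨ A) ∧ (D ∨ A)   [distribute ∨ over ∧]
≡ (D ∨ A) ∧ (¬B ∨ A)   [simplify]

(D ∨ A) ∧ (¬B ∨ A)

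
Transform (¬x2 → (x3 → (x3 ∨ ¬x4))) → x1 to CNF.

(¬x2 → (x3 → (x3 ∨ ¬x4))) → x1
⇔ ¬(¬x2 → (x3 → (x3 ∨ ¬x4))) ∨ x1   [eliminate →]
⇔ ¬(¬¬x2 ∨ (x3 → (x3 ∨ ¬x4))) ∨ x1   [eliminate →]
⇔ ¬(¬¬x2 ∨ ¬x3 ∨ x3 ∨ ¬x4) ∨ x1   [eliminate →]
⇔ (¬¬¬x2 ∧ ¬¬x3 ∧ ¬x3 ∧ ¬¬x4) ∨ x1   [De Morgan]
⇔ (¬x2 ∧ ¬¬x3 ∧ ¬x3 ∧ ¬¬x4) ∨ x1   [double negation]
⇔ (¬x2 ∧ x3 ∧ ¬x3 ∧ ¬¬x4) ∨ x1   [double negation]
⇔ (¬x2 ∧ x3 ∧ ¬x3 ∧ x4) ∨ x1   [double negation]
⇔ (¬x2 ∨ x1) ∧ (x3 ∨ x1) ∧ (¬x3 ∨ x1) ∧ (x4 ∨ x1)   [distribute ∨ over ∧]

(¬x2 ∨ x1) ∧ (x3 ∨ x1) ∧ (¬x3 ∨ x1) ∧ (x4 ∨ x1)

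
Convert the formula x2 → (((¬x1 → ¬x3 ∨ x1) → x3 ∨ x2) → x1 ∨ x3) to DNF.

x2 → (((¬x1 → ¬x3 ∨ x1) → x3 ∨ x2) → x1 ∨ x3)
= ¬x2 ∨ (((¬x1 → ¬x3 ∨ x1) → x3 ∨ x2) → x1 ∨ x3)   [eliminate →]
= ¬x2 ∨ ¬((¬x1 → ¬x3 ∨ x1) → x3 ∨ x2) ∨ x1 ∨ x3   [eliminate →]
= ¬x2 ∨ ¬(¬(¬x1 → ¬x3 ∨ x1) ∨ x3 ∨ x2) ∨ x1 ∨ x3   [eliminate →]
= ¬x2 ∨ ¬(¬(¬¬x1 ∨ ¬x3 ∨ x1) ∨ x3 ∨ x2) ∨ x1 ∨ x3   [eliminate →]
= ¬x2 ∨ ¬¬(¬¬x1 ∨ ¬x3 ∨ x1) ∧ ¬x3 ∧ ¬x2 ∨ x1 ∨ x3   [De Morgan]
= ¬x2 ∨ (¬¬x1 ∨ ¬x3 ∨ x1) ∧ ¬x3 ∧ ¬x2 ∨ x1 ∨ x3   [double negation]
= ¬x2 ∨ (x1 ∨ ¬x3 ∨ x1) ∧ ¬x3 ∧ ¬x2 ∨ x1 ∨ x3   [double negation]
= ¬x2 ∨ x1 ∧ ¬x3 ∧ ¬x2 ∨ ¬x3 ∧ ¬x3 ∧ ¬x2 ∨ x1 ∧ ¬x3 ∧ ¬x2 ∨ x1 ∨ x3   [distribute ∧ over ∨]
= ¬x2 ∨ x1 ∨ x3   [simplify]

¬x2 ∨ x1 ∨ x3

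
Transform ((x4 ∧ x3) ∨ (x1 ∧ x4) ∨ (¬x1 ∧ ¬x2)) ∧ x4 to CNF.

((x4 ∧ x3) ∨ (x1 ∧ x4) ∨ (¬x1 ∧ ¬x2)) ∧ x4
≡ (x4 ∨ x1 ∨ ¬x1) ∧ (x4 ∨ x1 ∨ ¬x2) ∧ (x4 ∨ x4 ∨ ¬x1) ∧ (x4 ∨ x4 ∨ ¬x2) ∧ (x3 ∨ x1 ∨ ¬x1) ∧ (x3 ∨ x1 ∨ ¬x2) ∧ (x3 ∨ x4 ∨ ¬x1) ∧ (x3 ∨ x4 ∨ ¬x2) ∧ x4   [distribute ∨ over ∧]
≡ (x3 ∨ x1 ∨ ¬x2) ∧ x4   [simplify]

(x3 ∨ x1 ∨ ¬x2) ∧ x4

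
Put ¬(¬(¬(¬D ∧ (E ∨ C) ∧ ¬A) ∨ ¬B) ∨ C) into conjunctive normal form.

¬(¬(¬(¬D ∧ (E ∨ C) ∧ ¬A) ∨ ¬B) ∨ C)
≡ ¬¬(¬(¬D ∧ (E ∨ C) ∧ ¬A) ∨ ¬B) ∧ ¬C   [De Morgan]
≡ (¬(¬D ∧ (E ∨ C) ∧ ¬A) ∨ ¬B) ∧ ¬C   [double negation]
≡ (¬¬D ∨ ¬(E ∨ C) ∨ ¬¬A ∨ ¬B) ∧ ¬C   [De Morgan]
≡ (D ∨ ¬(E ∨ C) ∨ ¬¬A ∨ ¬B) ∧ ¬C   [double negation]
≡ (D ∨ (¬E ∧ ¬C) ∨ ¬¬A ∨ ¬B) ∧ ¬C   [De Morgan]
≡ (D ∨ (¬E ∧ ¬C) ∨ A ∨ ¬B) ∧ ¬C   [double negation]
≡ (D ∨ ¬E ∨ A ∨ ¬B) ∧ (D ∨ ¬C ∨ A ∨ ¬B) ∧ ¬C   [distribute ∨ over ∧]
≡ (D ∨ ¬E ∨ A ∨ ¬B) ∧ ¬C   [simplify]

(D ∨ ¬E ∨ A ∨ ¬B) ∧ ¬C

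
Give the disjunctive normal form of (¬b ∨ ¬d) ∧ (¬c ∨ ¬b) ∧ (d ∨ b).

(¬b ∨ ¬d) ∧ (¬c ∨ ¬b) ∧ (d ∨ b)
⇔ (¬b ∧ ¬c ∧ d) ∨ (¬b ∧ ¬c ∧ b) ∨ (¬b ∧ ¬b ∧ d) ∨ (¬b ∧ ¬b ∧ b) ∨ (¬d ∧ ¬c ∧ d) ∨ (¬d ∧ ¬c ∧ b) ∨ (¬d ∧ ¬b ∧ d) ∨ (¬d ∧ ¬b ∧ b)   [distribute ∧ over ∨]
⇔ (¬b ∧ d) ∨ (¬d ∧ ¬c ∧ b)   [simplify]

(¬b ∧ d) ∨ (¬d ∧ ¬c ∧ b)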